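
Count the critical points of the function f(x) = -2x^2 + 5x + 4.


Find where f'(x) = 0:
f'(x) = -4x + 5
Set f'(x) = 0:
-4x + 5 = 0
x = -5 / (-4) = 5/4
This is a linear equation in x, so there is exactly one solution.
Number of critical points: 1

1


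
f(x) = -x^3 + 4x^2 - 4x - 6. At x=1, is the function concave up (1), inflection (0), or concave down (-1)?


Concavity is determined by the sign of f''(x).
f(x) = -x^3 + 4x^2 - 4x - 6
f'(x) = -3x^2 + 8x - 4
f''(x) = -6x + 8
f''(1) = -6 * 1 + 8
= -6 + 8
= 2
Since f''(1) > 0, the function is concave up (1)

1


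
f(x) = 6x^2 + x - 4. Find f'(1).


Differentiate term by term using power and sum rules:
f(x) = 6x^2 + x - 4
f'(x) = 12x + 1
Substitute x = 1:
f'(1) = 12 * 1 + 1
= 12 + 1
= 13

13


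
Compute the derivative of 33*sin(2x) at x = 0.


Apply the chain rule to differentiate 33*sin(2x):
d/dx [33*sin(2x)]
= 33 * cos(2x) * d/dx(2x)
= 33 * 2 * cos(2x)
= 66 * cos(2x)
Evaluate at x = 0:
= 66 * cos(0)
= 66 * 1
= 66

66


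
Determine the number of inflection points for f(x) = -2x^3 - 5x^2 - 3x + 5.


Inflection points occur where f''(x) = 0 and concavity changes.
f(x) = -2x^3 - 5x^2 - 3x + 5
f'(x) = -6x^2 - 10x - 3
f''(x) = -12x - 10
Set f''(x) = 0:
-12x - 10 = 0
x = 10 / (-12) = -5/6
Since f''(x) is linear (degree 1), it changes sign at this point.
Therefore there is exactly 1 inflection point.

1


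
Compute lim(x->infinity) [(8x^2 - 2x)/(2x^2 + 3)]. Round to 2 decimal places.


For limits at infinity with equal-degree polynomials,
we compare leading coefficients.
Numerator leading term: 8x^2
Denominator leading term: 2x^2
Divide both by x^2:
lim = (8 - 2/x) / (2 + 3/x^2)
As x -> infinity, the 1/x and 1/x^2 terms vanish:
= 8/2 = 4 = 4.00

4.00


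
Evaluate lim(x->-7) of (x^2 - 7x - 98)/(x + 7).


Direct substitution gives 0/0, so we factor the numerator.
Factor: (x^2 - 7x - 98) = (x + 7)(x - 14)
Cancel the common factor (x + 7):
(x^2 - 7x - 98)/(x + 7) = (x - 14)
Now substitute x = -7:
= (-7) - (14) = -21

-21


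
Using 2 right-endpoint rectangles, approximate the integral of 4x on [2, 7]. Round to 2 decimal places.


Right Riemann sum uses right endpoints of each subinterval.
Interval: [2, 7], n = 2
dx = (7 - 2) / 2 = 5/2
Right endpoints: [9/2, 7]
f values: [18, 28]
Sum = dx * (sum of f values)
= 5/2 * 46
= 115 = 115.00

115.00


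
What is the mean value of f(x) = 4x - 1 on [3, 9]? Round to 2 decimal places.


Average value = 1/(b-a) * integral from a to b of f(x) dx
First compute the integral of 4x - 1:
F(x) = 2x^2 - x
F(9) = 2 * 81 - 1 * 9 = 153
F(3) = 2 * 9 - 1 * 3 = 15
Integral = 153 - 15 = 138
Average = 138 / (9 - 3) = 138 / 6
= 23 = 23.00

23.00


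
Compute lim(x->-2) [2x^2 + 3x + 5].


Since polynomials are continuous, we use direct substitution.
lim(x->-2) of 2x^2 + 3x + 5
= 2 * (-2)^2 + 3 * (-2) + 5
= 8 - 6 + 5
= 7

7


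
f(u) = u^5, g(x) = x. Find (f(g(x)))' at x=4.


Using the chain rule: (f(g(x)))' = f'(g(x)) * g'(x)
First, find g(4):
g(4) = 1 * 4 + 0 = 4
Next, f'(u) = 5u^4
And g'(x) = 1
So f'(g(4)) * g'(4)
= 5 * 4^4 * 1
= 5 * 256 * 1
= 1280

1280


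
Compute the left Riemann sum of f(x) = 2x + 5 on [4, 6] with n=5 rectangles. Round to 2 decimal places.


Left Riemann sum uses left endpoints of each subinterval.
Interval: [4, 6], n = 5
dx = (6 - 4) / 5 = 2/5
Left endpoints: [4, 22/5, 24/5, 26/5, 28/5]
f values: [13, 69/5, 73/5, 77/5, 81/5]
Sum = dx * (sum of f values)
= 2/5 * 73
= 146/5 = 29.20

29.20


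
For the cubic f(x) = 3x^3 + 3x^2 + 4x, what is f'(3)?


Differentiate f(x) = 3x^3 + 3x^2 + 4x term by term:
f'(x) = 9x^2 + 6x + 4
Substitute x = 3:
f'(3) = 9 * 3^2 + 6 * 3 + 4
= 81 + 18 + 4
= 103

103


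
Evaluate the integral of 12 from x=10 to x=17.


The integral of a constant k over [a, b] equals k * (b - a).
integral from 10 to 17 of 12 dx
= 12 * (17 - 10)
= 12 * 7
= 84

84


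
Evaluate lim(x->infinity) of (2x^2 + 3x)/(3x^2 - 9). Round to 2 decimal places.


For limits at infinity with equal-degree polynomials,
we compare leading coefficients.
Numerator leading term: 2x^2
Denominator leading term: 3x^2
Divide both by x^2:
lim = (2 + 3/x) / (3 - 9/x^2)
As x -> infinity, the 1/x and 1/x^2 terms vanish:
= 2/3 ≈ 0.67

0.67


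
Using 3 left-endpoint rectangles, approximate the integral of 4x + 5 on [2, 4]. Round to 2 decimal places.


Left Riemann sum uses left endpoints of each subinterval.
Interval: [2, 4], n = 3
dx = (4 - 2) / 3 = 2/3
Left endpoints: [2, 8/3, 10/3]
f values: [13, 47/3, 55/3]
Sum = dx * (sum of f values)
= 2/3 * 47
= 94/3 ≈ 31.33

31.33


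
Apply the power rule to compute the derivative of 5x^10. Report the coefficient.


We apply the power rule: d/dx [ax^n] = a*n * x^(n-1)
d/dx [5x^10]
= 5 * 10 * x^(10-1)
= 50x^9
The coefficient is 50

50


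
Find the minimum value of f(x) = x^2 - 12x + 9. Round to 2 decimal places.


For a quadratic f(x) = ax^2 + bx + c with a > 0, the minimum is at the vertex.
Vertex x-coordinate: x = -b/(2a)
x = -(-12) / (2 * 1)
x = 12/2 = 6
Substitute back to find the minimum value:
f(6) = 1 * 6^2 - 12 * 6 + 9
= 36 - 72 + 9
= -27 = -27.00

-27.00


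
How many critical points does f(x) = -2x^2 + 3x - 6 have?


Find where f'(x) = 0:
f'(x) = -4x + 3
Set f'(x) = 0:
-4x + 3 = 0
x = -3 / (-4) = 3/4
This is a linear equation in x, so there is exactly one solution.
Number of critical points: 1

1


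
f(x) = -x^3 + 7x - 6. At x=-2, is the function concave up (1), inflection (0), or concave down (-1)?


Concavity is determined by the sign of f''(x).
f(x) = -x^3 + 7x - 6
f'(x) = -3x^2 + 7
f''(x) = -6x
f''(-2) = -6 * (-2) + 0
= 12 + 0
= 12
Since f''(-2) > 0, the function is concave up (1)

1


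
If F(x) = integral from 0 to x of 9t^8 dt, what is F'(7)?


By the Fundamental Theorem of Calculus (Part 1):
If F(x) = integral from 0 to x of f(t) dt, then F'(x) = f(x)
Here f(t) = 9t^8
So F'(x) = 9x^8
Evaluate at x = 7:
F'(7) = 9 * 7^8
= 9 * 5764801
= 51883209

51883209


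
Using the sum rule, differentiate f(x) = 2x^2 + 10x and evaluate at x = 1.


Differentiate term by term using power and sum rules:
f(x) = 2x^2 + 10x
f'(x) = 4x + 10
Substitute x = 1:
f'(1) = 4 * 1 + 10
= 4 + 10
= 14

14


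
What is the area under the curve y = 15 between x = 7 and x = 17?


The area under a constant function y = 15 is a rectangle.
Width = 17 - 7 = 10
Height = 15
Area = width * height
= 10 * 15
= 150

150


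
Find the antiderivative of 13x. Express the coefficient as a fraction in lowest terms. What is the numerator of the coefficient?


Apply the power rule for integration:
integral of ax^n dx = a/(n+1) * x^(n+1) + C
integral of 13x dx
= 13/2 * x^2 + C
The coefficient in lowest terms is 13/2, and its numerator is 13

13


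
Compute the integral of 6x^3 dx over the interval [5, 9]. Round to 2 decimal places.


Find the antiderivative of 6x^3:
F(x) = 6/4 * x^4
Apply the Fundamental Theorem of Calculus:
F(9) - F(5)
= 6/4 * 9^4 - 6/4 * 5^4
= 6/4 * (6561 - 625)
= 6/4 * 5936
= 8904 = 8904.00

8904.00


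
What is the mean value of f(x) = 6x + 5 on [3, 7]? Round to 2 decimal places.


Average value = 1/(b-a) * integral from a to b of f(x) dx
First compute the integral of 6x + 5:
F(x) = 3x^2 + 5x
F(7) = 3 * 49 + 5 * 7 = 182
F(3) = 3 * 9 + 5 * 3 = 42
Integral = 182 - 42 = 140
Average = 140 / (7 - 3) = 140 / 4
= 35 = 35.00

35.00


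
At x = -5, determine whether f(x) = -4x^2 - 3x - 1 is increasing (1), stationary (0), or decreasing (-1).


Compute f'(x) to determine behavior:
f'(x) = -8x - 3
f'(-5) = -8 * (-5) - 3
= 40 - 3
= 37
Since f'(-5) > 0, the function is increasing (1)

1


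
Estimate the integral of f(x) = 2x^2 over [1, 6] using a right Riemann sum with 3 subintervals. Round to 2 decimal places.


Right Riemann sum uses right endpoints of each subinterval.
Interval: [1, 6], n = 3
dx = (6 - 1) / 3 = 5/3
Right endpoints: [8/3, 13/3, 6]
f values: [128/9, 338/9, 72]
Sum = dx * (sum of f values)
= 5/3 * 1114/9
= 5570/27 ≈ 206.30

206.30


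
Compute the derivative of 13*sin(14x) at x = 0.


Apply the chain rule to differentiate 13*sin(14x):
d/dx [13*sin(14x)]
= 13 * cos(14x) * d/dx(14x)
= 13 * 14 * cos(14x)
= 182 * cos(14x)
Evaluate at x = 0:
= 182 * cos(0)
= 182 * 1
= 182

182


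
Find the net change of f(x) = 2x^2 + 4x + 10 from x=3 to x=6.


Net change = f(b) - f(a)
f(x) = 2x^2 + 4x + 10
Compute f(6):
f(6) = 2 * 6^2 + 4 * 6 + 10
= 72 + 24 + 10
= 106
Compute f(3):
f(3) = 2 * 3^2 + 4 * 3 + 10
= 18 + 12 + 10
= 40
Net change = 106 - 40 = 66

66


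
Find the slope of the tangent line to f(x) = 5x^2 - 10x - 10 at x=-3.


The slope of the tangent line equals f'(x) at the point.
f(x) = 5x^2 - 10x - 10
f'(x) = 10x - 10
At x = -3:
f'(-3) = 10 * (-3) - 10
= -30 - 10
= -40

-40


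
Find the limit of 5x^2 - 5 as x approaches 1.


Since polynomials are continuous, we use direct substitution.
lim(x->1) of 5x^2 - 5
= 5 * 1^2 + 0 * 1 - 5
= 5 + 0 - 5
= 0

0


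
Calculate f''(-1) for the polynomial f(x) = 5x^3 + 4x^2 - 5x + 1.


First derivative:
f'(x) = 15x^2 + 8x - 5
Second derivative:
f''(x) = 30x + 8
Substitute x = -1:
f''(-1) = 30 * (-1) + 8
= -30 + 8
= -22

-22


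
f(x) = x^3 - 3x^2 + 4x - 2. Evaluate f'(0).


Differentiate f(x) = x^3 - 3x^2 + 4x - 2 term by term:
f'(x) = 3x^2 - 6x + 4
Substitute x = 0:
f'(0) = 3 * 0^2 - 6 * 0 + 4
= 0 + 0 + 4
= 4

4


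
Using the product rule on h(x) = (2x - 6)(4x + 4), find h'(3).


Let u(x) = 2x - 6 and v(x) = 4x + 4
u'(x) = 2
v'(x) = 4
Product rule: h'(x) = u'(x)*v(x) + u(x)*v'(x)
= 2 * (4x + 4) + (2x - 6) * 4
At x = 3:
u(3) = 2 * 3 - 6 = 0
v(3) = 4 * 3 + 4 = 16
h'(3) = 2 * 16 + 0 * 4
= 32 + 0
= 32

32


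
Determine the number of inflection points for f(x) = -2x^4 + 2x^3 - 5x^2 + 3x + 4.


Inflection points occur where f''(x) = 0 and concavity changes.
f(x) = -2x^4 + 2x^3 - 5x^2 + 3x + 4
f'(x) = -8x^3 + 6x^2 - 10x + 3
f''(x) = -24x^2 + 12x - 10
This is a quadratic in x. Use the discriminant to count real roots.
Discriminant = (12)^2 - 4 * (-24) * (-10)
= 144 - 960
= -816
Since discriminant < 0, f''(x) = 0 has no real solutions.
Number of inflection points: 0

0


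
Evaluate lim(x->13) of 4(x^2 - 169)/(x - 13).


Direct substitution gives 0/0, so we factor the numerator.
Factor: 4(x^2 - 169) = 4 * (x - 13)(x + 13)
Cancel the common factor (x - 13):
4(x^2 - 169)/(x - 13) = 4 * (x + 13)
Now substitute x = 13:
= 4 * (13 + 13) = 104

104


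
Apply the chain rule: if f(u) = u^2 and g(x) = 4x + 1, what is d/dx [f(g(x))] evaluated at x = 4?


Using the chain rule: (f(g(x)))' = f'(g(x)) * g'(x)
First, find g(4):
g(4) = 4 * 4 + 1 = 17
Next, f'(u) = 2u
And g'(x) = 4
So f'(g(4)) * g'(4)
= 2 * 17 * 4
= 136

136


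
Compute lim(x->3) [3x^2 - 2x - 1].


Since polynomials are continuous, we use direct substitution.
lim(x->3) of 3x^2 - 2x - 1
= 3 * 3^2 - 2 * 3 - 1
= 27 - 6 - 1
= 20

20


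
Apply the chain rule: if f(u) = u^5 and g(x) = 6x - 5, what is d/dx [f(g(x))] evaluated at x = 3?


Using the chain rule: (f(g(x)))' = f'(g(x)) * g'(x)
First, find g(3):
g(3) = 6 * 3 - 5 = 13
Next, f'(u) = 5u^4
And g'(x) = 6
So f'(g(3)) * g'(3)
= 5 * 13^4 * 6
= 5 * 28561 * 6
= 856830

856830


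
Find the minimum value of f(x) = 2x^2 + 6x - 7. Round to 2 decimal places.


For a quadratic f(x) = ax^2 + bx + c with a > 0, the minimum is at the vertex.
Vertex x-coordinate: x = -b/(2a)
x = -(6) / (2 * 2)
x = -6/4 = -3/2
Substitute back to find the minimum value:
f(-3/2) = 2 * (-3/2)^2 + 6 * (-3/2) - 7
= 9/2 - 9 - 7
= -23/2 = -11.50

-11.50


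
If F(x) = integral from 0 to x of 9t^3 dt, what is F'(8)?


By the Fundamental Theorem of Calculus (Part 1):
If F(x) = integral from 0 to x of f(t) dt, then F'(x) = f(x)
Here f(t) = 9t^3
So F'(x) = 9x^3
Evaluate at x = 8:
F'(8) = 9 * 8^3
= 9 * 512
= 4608

4608


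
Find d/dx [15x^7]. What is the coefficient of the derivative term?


We apply the power rule: d/dx [ax^n] = a*n * x^(n-1)
d/dx [15x^7]
= 15 * 7 * x^(7-1)
= 105x^6
The coefficient is 105

105


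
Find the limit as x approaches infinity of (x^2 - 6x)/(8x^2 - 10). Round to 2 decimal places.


For limits at infinity with equal-degree polynomials,
we compare leading coefficients.
Numerator leading term: x^2
Denominator leading term: 8x^2
Divide both by x^2:
lim = (1 - 6/x) / (8 - 10/x^2)
As x -> infinity, the 1/x and 1/x^2 terms vanish:
= 1/8 ≈ 0.13

0.13


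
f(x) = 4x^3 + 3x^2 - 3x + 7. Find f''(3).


First derivative:
f'(x) = 12x^2 + 6x - 3
Second derivative:
f''(x) = 24x + 6
Substitute x = 3:
f''(3) = 24 * 3 + 6
= 72 + 6
= 78

78


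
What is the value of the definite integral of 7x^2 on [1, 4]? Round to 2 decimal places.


Find the antiderivative of 7x^2:
F(x) = 7/3 * x^3
Apply the Fundamental Theorem of Calculus:
F(4) - F(1)
= 7/3 * 4^3 - 7/3 * 1^3
= 7/3 * (64 - 1)
= 7/3 * 63
= 147 = 147.00

147.00


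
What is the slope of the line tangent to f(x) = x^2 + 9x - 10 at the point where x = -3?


The slope of the tangent line equals f'(x) at the point.
f(x) = x^2 + 9x - 10
f'(x) = 2x + 9
At x = -3:
f'(-3) = 2 * (-3) + 9
= -6 + 9
= 3

3


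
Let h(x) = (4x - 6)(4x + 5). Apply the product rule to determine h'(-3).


Let u(x) = 4x - 6 and v(x) = 4x + 5
u'(x) = 4
v'(x) = 4
Product rule: h'(x) = u'(x)*v(x) + u(x)*v'(x)
= 4 * (4x + 5) + (4x - 6) * 4
At x = -3:
u(-3) = 4 * (-3) - 6 = -18
v(-3) = 4 * (-3) + 5 = -7
h'(-3) = 4 * (-7) + (-18) * 4
= -28 - 72
= -100

-100


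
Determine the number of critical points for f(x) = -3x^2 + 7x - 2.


Find where f'(x) = 0:
f'(x) = -6x + 7
Set f'(x) = 0:
-6x + 7 = 0
x = -7 / (-6) = 7/6
This is a linear equation in x, so there is exactly one solution.
Number of critical points: 1

1


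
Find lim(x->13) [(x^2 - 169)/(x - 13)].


Direct substitution gives 0/0, so we factor the numerator.
Factor: (x^2 - 169) = (x - 13)(x + 13)
Cancel the common factor (x - 13):
(x^2 - 169)/(x - 13) = (x + 13)
Now substitute x = 13:
= (13 + 13) = 26

26


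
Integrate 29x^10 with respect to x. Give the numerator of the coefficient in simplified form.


Apply the power rule for integration:
integral of ax^n dx = a/(n+1) * x^(n+1) + C
integral of 29x^10 dx
= 29/11 * x^11 + C
The coefficient in lowest terms is 29/11, and its numerator is 29

29


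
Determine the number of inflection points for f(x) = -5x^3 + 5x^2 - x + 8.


Inflection points occur where f''(x) = 0 and concavity changes.
f(x) = -5x^3 + 5x^2 - x + 8
f'(x) = -15x^2 + 10x - 1
f''(x) = -30x + 10
Set f''(x) = 0:
-30x + 10 = 0
x = -10 / (-30) = 1/3
Since f''(x) is linear (degree 1), it changes sign at this point.
Therefore there is exactly 1 inflection point.

1


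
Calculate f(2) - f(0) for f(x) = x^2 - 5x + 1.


Net change = f(b) - f(a)
f(x) = x^2 - 5x + 1
Compute f(2):
f(2) = 1 * 2^2 - 5 * 2 + 1
= 4 - 10 + 1
= -5
Compute f(0):
f(0) = 1 * 0^2 - 5 * 0 + 1
= 0 + 0 + 1
= 1
Net change = -5 - 1 = -6

-6


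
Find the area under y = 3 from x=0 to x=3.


The area under a constant function y = 3 is a rectangle.
Width = 3 - 0 = 3
Height = 3
Area = width * height
= 3 * 3
= 9

9


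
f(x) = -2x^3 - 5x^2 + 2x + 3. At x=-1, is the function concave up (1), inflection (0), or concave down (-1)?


Concavity is determined by the sign of f''(x).
f(x) = -2x^3 - 5x^2 + 2x + 3
f'(x) = -6x^2 - 10x + 2
f''(x) = -12x - 10
f''(-1) = -12 * (-1) - 10
= 12 - 10
= 2
Since f''(-1) > 0, the function is concave up (1)

1


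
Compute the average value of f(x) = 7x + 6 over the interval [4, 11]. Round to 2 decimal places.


Average value = 1/(b-a) * integral from a to b of f(x) dx
First compute the integral of 7x + 6:
F(x) = (7/2)x^2 + 6x
F(11) = 7/2 * 121 + 6 * 11 = 979/2
F(4) = 7/2 * 16 + 6 * 4 = 80
Integral = 979/2 - 80 = 819/2
Average = (819/2) / (11 - 4) = (819/2) / 7
= 117/2 = 58.50

58.50


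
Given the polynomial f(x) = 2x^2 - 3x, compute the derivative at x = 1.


Differentiate term by term using power and sum rules:
f(x) = 2x^2 - 3x
f'(x) = 4x - 3
Substitute x = 1:
f'(1) = 4 * 1 - 3
= 4 - 3
= 1

1


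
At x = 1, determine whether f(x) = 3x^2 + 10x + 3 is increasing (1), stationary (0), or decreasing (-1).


Compute f'(x) to determine behavior:
f'(x) = 6x + 10
f'(1) = 6 * 1 + 10
= 6 + 10
= 16
Since f'(1) > 0, the function is increasing (1)

1


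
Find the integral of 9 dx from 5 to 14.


The integral of a constant k over [a, b] equals k * (b - a).
integral from 5 to 14 of 9 dx
= 9 * (14 - 5)
= 9 * 9
= 81

81


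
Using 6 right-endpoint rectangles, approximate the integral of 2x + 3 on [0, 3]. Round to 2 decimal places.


Right Riemann sum uses right endpoints of each subinterval.
Interval: [0, 3], n = 6
dx = (3 - 0) / 6 = 1/2
Right endpoints: [1/2, 1, 3/2, 2, 5/2, 3]
f values: [4, 5, 6, 7, 8, 9]
Sum = dx * (sum of f values)
= 1/2 * 39
= 39/2 = 19.50

19.50


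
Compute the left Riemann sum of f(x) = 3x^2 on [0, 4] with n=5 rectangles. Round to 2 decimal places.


Left Riemann sum uses left endpoints of each subinterval.
Interval: [0, 4], n = 5
dx = (4 - 0) / 5 = 4/5
Left endpoints: [0, 4/5, 8/5, 12/5, 16/5]
f values: [0, 48/25, 192/25, 432/25, 768/25]
Sum = dx * (sum of f values)
= 4/5 * 288/5
= 1152/25 = 46.08

46.08


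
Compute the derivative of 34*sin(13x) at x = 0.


Apply the chain rule to differentiate 34*sin(13x):
d/dx [34*sin(13x)]
= 34 * cos(13x) * d/dx(13x)
= 34 * 13 * cos(13x)
= 442 * cos(13x)
Evaluate at x = 0:
= 442 * cos(0)
= 442 * 1
= 442

442


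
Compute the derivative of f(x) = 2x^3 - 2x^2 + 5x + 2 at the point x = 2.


Differentiate f(x) = 2x^3 - 2x^2 + 5x + 2 term by term:
f'(x) = 6x^2 - 4x + 5
Substitute x = 2:
f'(2) = 6 * 2^2 - 4 * 2 + 5
= 24 - 8 + 5
= 21

21


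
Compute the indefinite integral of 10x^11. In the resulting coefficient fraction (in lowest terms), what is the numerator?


Apply the power rule for integration:
integral of ax^n dx = a/(n+1) * x^(n+1) + C
integral of 10x^11 dx
= 10/12 * x^12 + C
= 5/6 * x^12 + C
The coefficient in lowest terms is 5/6, and its numerator is 5

5


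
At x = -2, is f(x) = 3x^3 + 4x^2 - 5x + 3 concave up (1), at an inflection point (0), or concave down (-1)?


Concavity is determined by the sign of f''(x).
f(x) = 3x^3 + 4x^2 - 5x + 3
f'(x) = 9x^2 + 8x - 5
f''(x) = 18x + 8
f''(-2) = 18 * (-2) + 8
= -36 + 8
= -28
Since f''(-2) < 0, the function is concave down (-1)

-1


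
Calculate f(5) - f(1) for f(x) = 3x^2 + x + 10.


Net change = f(b) - f(a)
f(x) = 3x^2 + x + 10
Compute f(5):
f(5) = 3 * 5^2 + 1 * 5 + 10
= 75 + 5 + 10
= 90
Compute f(1):
f(1) = 3 * 1^2 + 1 * 1 + 10
= 3 + 1 + 10
= 14
Net change = 90 - 14 = 76

76


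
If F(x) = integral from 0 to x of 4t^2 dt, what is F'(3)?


By the Fundamental Theorem of Calculus (Part 1):
If F(x) = integral from 0 to x of f(t) dt, then F'(x) = f(x)
Here f(t) = 4t^2
So F'(x) = 4x^2
Evaluate at x = 3:
F'(3) = 4 * 3^2
= 4 * 9
= 36

36


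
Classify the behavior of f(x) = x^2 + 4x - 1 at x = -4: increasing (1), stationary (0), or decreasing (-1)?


Compute f'(x) to determine behavior:
f'(x) = 2x + 4
f'(-4) = 2 * (-4) + 4
= -8 + 4
= -4
Since f'(-4) < 0, the function is decreasing (-1)

-1


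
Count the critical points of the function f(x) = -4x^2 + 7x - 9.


Find where f'(x) = 0:
f'(x) = -8x + 7
Set f'(x) = 0:
-8x + 7 = 0
x = -7 / (-8) = 7/8
This is a linear equation in x, so there is exactly one solution.
Number of critical points: 1

1


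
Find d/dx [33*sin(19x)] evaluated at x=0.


Apply the chain rule to differentiate 33*sin(19x):
d/dx [33*sin(19x)]
= 33 * cos(19x) * d/dx(19x)
= 33 * 19 * cos(19x)
= 627 * cos(19x)
Evaluate at x = 0:
= 627 * cos(0)
= 627 * 1
= 627

627


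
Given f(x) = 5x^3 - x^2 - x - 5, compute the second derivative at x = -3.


First derivative:
f'(x) = 15x^2 - 2x - 1
Second derivative:
f''(x) = 30x - 2
Substitute x = -3:
f''(-3) = 30 * (-3) - 2
= -90 - 2
= -92

-92


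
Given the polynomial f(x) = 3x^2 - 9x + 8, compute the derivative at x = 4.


Differentiate term by term using power and sum rules:
f(x) = 3x^2 - 9x + 8
f'(x) = 6x - 9
Substitute x = 4:
f'(4) = 6 * 4 - 9
= 24 - 9
= 15

15


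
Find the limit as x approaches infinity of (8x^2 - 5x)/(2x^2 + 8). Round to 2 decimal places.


For limits at infinity with equal-degree polynomials,
we compare leading coefficients.
Numerator leading term: 8x^2
Denominator leading term: 2x^2
Divide both by x^2:
lim = (8 - 5/x) / (2 + 8/x^2)
As x -> infinity, the 1/x and 1/x^2 terms vanish:
= 8/2 = 4 = 4.00

4.00


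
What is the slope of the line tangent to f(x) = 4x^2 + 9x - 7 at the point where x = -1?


The slope of the tangent line equals f'(x) at the point.
f(x) = 4x^2 + 9x - 7
f'(x) = 8x + 9
At x = -1:
f'(-1) = 8 * (-1) + 9
= -8 + 9
= 1

1


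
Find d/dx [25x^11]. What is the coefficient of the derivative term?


We apply the power rule: d/dx [ax^n] = a*n * x^(n-1)
d/dx [25x^11]
= 25 * 11 * x^(11-1)
= 275x^10
The coefficient is 275

275


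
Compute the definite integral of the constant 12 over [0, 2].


The integral of a constant k over [a, b] equals k * (b - a).
integral from 0 to 2 of 12 dx
= 12 * (2 - 0)
= 12 * 2
= 24

24


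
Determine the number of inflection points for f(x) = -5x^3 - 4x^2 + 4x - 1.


Inflection points occur where f''(x) = 0 and concavity changes.
f(x) = -5x^3 - 4x^2 + 4x - 1
f'(x) = -15x^2 - 8x + 4
f''(x) = -30x - 8
Set f''(x) = 0:
-30x - 8 = 0
x = 8 / (-30) = -4/15
Since f''(x) is linear (degree 1), it changes sign at this point.
Therefore there is exactly 1 inflection point.

1


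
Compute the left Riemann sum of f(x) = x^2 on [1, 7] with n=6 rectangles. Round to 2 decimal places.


Left Riemann sum uses left endpoints of each subinterval.
Interval: [1, 7], n = 6
dx = (7 - 1) / 6 = 1
Left endpoints: [1, 2, 3, 4, 5, 6]
f values: [1, 4, 9, 16, 25, 36]
Sum = dx * (sum of f values)
= 1 * 91
= 91 = 91.00

91.00


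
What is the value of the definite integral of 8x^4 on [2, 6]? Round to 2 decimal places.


Find the antiderivative of 8x^4:
F(x) = 8/5 * x^5
Apply the Fundamental Theorem of Calculus:
F(6) - F(2)
= 8/5 * 6^5 - 8/5 * 2^5
= 8/5 * (7776 - 32)
= 8/5 * 7744
= 61952/5 = 12390.40

12390.40


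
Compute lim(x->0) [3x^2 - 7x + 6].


Since polynomials are continuous, we use direct substitution.
lim(x->0) of 3x^2 - 7x + 6
= 3 * 0^2 - 7 * 0 + 6
= 0 + 0 + 6
= 6

6


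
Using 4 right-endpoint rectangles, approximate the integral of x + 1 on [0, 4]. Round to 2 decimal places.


Right Riemann sum uses right endpoints of each subinterval.
Interval: [0, 4], n = 4
dx = (4 - 0) / 4 = 1
Right endpoints: [1, 2, 3, 4]
f values: [2, 3, 4, 5]
Sum = dx * (sum of f values)
= 1 * 14
= 14 = 14.00

14.00


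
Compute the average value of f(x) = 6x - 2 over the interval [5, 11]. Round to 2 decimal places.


Average value = 1/(b-a) * integral from a to b of f(x) dx
First compute the integral of 6x - 2:
F(x) = 3x^2 - 2x
F(11) = 3 * 121 - 2 * 11 = 341
F(5) = 3 * 25 - 2 * 5 = 65
Integral = 341 - 65 = 276
Average = 276 / (11 - 5) = 276 / 6
= 46 = 46.00

46.00


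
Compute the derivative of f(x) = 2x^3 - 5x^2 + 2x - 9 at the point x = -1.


Differentiate f(x) = 2x^3 - 5x^2 + 2x - 9 term by term:
f'(x) = 6x^2 - 10x + 2
Substitute x = -1:
f'(-1) = 6 * (-1)^2 - 10 * (-1) + 2
= 6 + 10 + 2
= 18

18


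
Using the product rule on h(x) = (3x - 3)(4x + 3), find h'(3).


Let u(x) = 3x - 3 and v(x) = 4x + 3
u'(x) = 3
v'(x) = 4
Product rule: h'(x) = u'(x)*v(x) + u(x)*v'(x)
= 3 * (4x + 3) + (3x - 3) * 4
At x = 3:
u(3) = 3 * 3 - 3 = 6
v(3) = 4 * 3 + 3 = 15
h'(3) = 3 * 15 + 6 * 4
= 45 + 24
= 69

69


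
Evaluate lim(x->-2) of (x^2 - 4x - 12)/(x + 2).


Direct substitution gives 0/0, so we factor the numerator.
Factor: (x^2 - 4x - 12) = (x + 2)(x - 6)
Cancel the common factor (x + 2):
(x^2 - 4x - 12)/(x + 2) = (x - 6)
Now substitute x = -2:
= (-2) - (6) = -8

-8


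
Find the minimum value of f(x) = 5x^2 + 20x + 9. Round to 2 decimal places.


For a quadratic f(x) = ax^2 + bx + c with a > 0, the minimum is at the vertex.
Vertex x-coordinate: x = -b/(2a)
x = -(20) / (2 * 5)
x = -20/10 = -2
Substitute back to find the minimum value:
f(-2) = 5 * (-2)^2 + 20 * (-2) + 9
= 20 - 40 + 9
= -11 = -11.00

-11.00


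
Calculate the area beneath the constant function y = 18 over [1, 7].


The area under a constant function y = 18 is a rectangle.
Width = 7 - 1 = 6
Height = 18
Area = width * height
= 6 * 18
= 108

108


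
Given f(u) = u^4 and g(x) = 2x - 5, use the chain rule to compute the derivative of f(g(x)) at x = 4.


Using the chain rule: (f(g(x)))' = f'(g(x)) * g'(x)
First, find g(4):
g(4) = 2 * 4 - 5 = 3
Next, f'(u) = 4u^3
And g'(x) = 2
So f'(g(4)) * g'(4)
= 4 * 3^3 * 2
= 4 * 27 * 2
= 216

216


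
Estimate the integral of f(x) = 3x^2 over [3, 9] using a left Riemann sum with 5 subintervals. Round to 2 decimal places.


Left Riemann sum uses left endpoints of each subinterval.
Interval: [3, 9], n = 5
dx = (9 - 3) / 5 = 6/5
Left endpoints: [3, 21/5, 27/5, 33/5, 39/5]
f values: [27, 1323/25, 2187/25, 3267/25, 4563/25]
Sum = dx * (sum of f values)
= 6/5 * 2403/5
= 14418/25 = 576.72

576.72


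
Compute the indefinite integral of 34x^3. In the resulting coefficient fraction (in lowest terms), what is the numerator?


Apply the power rule for integration:
integral of ax^n dx = a/(n+1) * x^(n+1) + C
integral of 34x^3 dx
= 34/4 * x^4 + C
= 17/2 * x^4 + C
The coefficient in lowest terms is 17/2, and its numerator is 17

17


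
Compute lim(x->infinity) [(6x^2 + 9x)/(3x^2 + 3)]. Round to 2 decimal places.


For limits at infinity with equal-degree polynomials,
we compare leading coefficients.
Numerator leading term: 6x^2
Denominator leading term: 3x^2
Divide both by x^2:
lim = (6 + 9/x) / (3 + 3/x^2)
As x -> infinity, the 1/x and 1/x^2 terms vanish:
= 6/3 = 2 = 2.00

2.00


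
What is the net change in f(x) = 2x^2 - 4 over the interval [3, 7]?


Net change = f(b) - f(a)
f(x) = 2x^2 - 4
Compute f(7):
f(7) = 2 * 7^2 + 0 * 7 - 4
= 98 + 0 - 4
= 94
Compute f(3):
f(3) = 2 * 3^2 + 0 * 3 - 4
= 18 + 0 - 4
= 14
Net change = 94 - 14 = 80

80


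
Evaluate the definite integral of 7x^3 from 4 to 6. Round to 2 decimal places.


Find the antiderivative of 7x^3:
F(x) = 7/4 * x^4
Apply the Fundamental Theorem of Calculus:
F(6) - F(4)
= 7/4 * 6^4 - 7/4 * 4^4
= 7/4 * (1296 - 256)
= 7/4 * 1040
= 1820 = 1820.00

1820.00


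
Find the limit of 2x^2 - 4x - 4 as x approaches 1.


Since polynomials are continuous, we use direct substitution.
lim(x->1) of 2x^2 - 4x - 4
= 2 * 1^2 - 4 * 1 - 4
= 2 - 4 - 4
= -6

-6


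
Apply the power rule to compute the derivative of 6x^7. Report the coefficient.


We apply the power rule: d/dx [ax^n] = a*n * x^(n-1)
d/dx [6x^7]
= 6 * 7 * x^(7-1)
= 42x^6
The coefficient is 42

42


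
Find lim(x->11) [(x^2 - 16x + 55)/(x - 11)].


Direct substitution gives 0/0, so we factor the numerator.
Factor: (x^2 - 16x + 55) = (x - 11)(x - 5)
Cancel the common factor (x - 11):
(x^2 - 16x + 55)/(x - 11) = (x - 5)
Now substitute x = 11:
= (11) - (5) = 6

6


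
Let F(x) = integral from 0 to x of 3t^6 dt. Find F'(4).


By the Fundamental Theorem of Calculus (Part 1):
If F(x) = integral from 0 to x of f(t) dt, then F'(x) = f(x)
Here f(t) = 3t^6
So F'(x) = 3x^6
Evaluate at x = 4:
F'(4) = 3 * 4^6
= 3 * 4096
= 12288

12288


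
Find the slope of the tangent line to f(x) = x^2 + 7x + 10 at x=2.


The slope of the tangent line equals f'(x) at the point.
f(x) = x^2 + 7x + 10
f'(x) = 2x + 7
At x = 2:
f'(2) = 2 * 2 + 7
= 4 + 7
= 11

11


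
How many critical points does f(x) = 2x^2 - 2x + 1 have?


Find where f'(x) = 0:
f'(x) = 4x - 2
Set f'(x) = 0:
4x - 2 = 0
x = 2 / 4 = 1/2
This is a linear equation in x, so there is exactly one solution.
Number of critical points: 1

1


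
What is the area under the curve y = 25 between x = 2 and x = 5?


The area under a constant function y = 25 is a rectangle.
Width = 5 - 2 = 3
Height = 25
Area = width * height
= 3 * 25
= 75

75


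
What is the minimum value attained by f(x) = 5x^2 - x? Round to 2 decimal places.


For a quadratic f(x) = ax^2 + bx + c with a > 0, the minimum is at the vertex.
Vertex x-coordinate: x = -b/(2a)
x = -(-1) / (2 * 5)
x = 1/10
Substitute back to find the minimum value:
f(1/10) = 5 * (1/10)^2 - 1 * (1/10) + 0
= 1/20 - 1/10 + 0
= -1/20 = -0.05

-0.05


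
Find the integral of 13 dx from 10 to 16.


The integral of a constant k over [a, b] equals k * (b - a).
integral from 10 to 16 of 13 dx
= 13 * (16 - 10)
= 13 * 6
= 78

78


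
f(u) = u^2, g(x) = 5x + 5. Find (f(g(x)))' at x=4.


Using the chain rule: (f(g(x)))' = f'(g(x)) * g'(x)
First, find g(4):
g(4) = 5 * 4 + 5 = 25
Next, f'(u) = 2u
And g'(x) = 5
So f'(g(4)) * g'(4)
= 2 * 25 * 5
= 250

250


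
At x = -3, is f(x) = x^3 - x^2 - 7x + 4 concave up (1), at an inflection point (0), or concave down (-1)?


Concavity is determined by the sign of f''(x).
f(x) = x^3 - x^2 - 7x + 4
f'(x) = 3x^2 - 2x - 7
f''(x) = 6x - 2
f''(-3) = 6 * (-3) - 2
= -18 - 2
= -20
Since f''(-3) < 0, the function is concave down (-1)

-1


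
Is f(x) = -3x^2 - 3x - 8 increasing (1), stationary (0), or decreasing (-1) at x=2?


Compute f'(x) to determine behavior:
f'(x) = -6x - 3
f'(2) = -6 * 2 - 3
= -12 - 3
= -15
Since f'(2) < 0, the function is decreasing (-1)

-1


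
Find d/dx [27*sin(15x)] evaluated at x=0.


Apply the chain rule to differentiate 27*sin(15x):
d/dx [27*sin(15x)]
= 27 * cos(15x) * d/dx(15x)
= 27 * 15 * cos(15x)
= 405 * cos(15x)
Evaluate at x = 0:
= 405 * cos(0)
= 405 * 1
= 405

405


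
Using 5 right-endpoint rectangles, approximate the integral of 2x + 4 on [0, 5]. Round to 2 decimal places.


Right Riemann sum uses right endpoints of each subinterval.
Interval: [0, 5], n = 5
dx = (5 - 0) / 5 = 1
Right endpoints: [1, 2, 3, 4, 5]
f values: [6, 8, 10, 12, 14]
Sum = dx * (sum of f values)
= 1 * 50
= 50 = 50.00

50.00


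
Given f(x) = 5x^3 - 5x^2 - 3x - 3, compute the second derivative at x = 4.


First derivative:
f'(x) = 15x^2 - 10x - 3
Second derivative:
f''(x) = 30x - 10
Substitute x = 4:
f''(4) = 30 * 4 - 10
= 120 - 10
= 110

110


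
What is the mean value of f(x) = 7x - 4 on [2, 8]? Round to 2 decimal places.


Average value = 1/(b-a) * integral from a to b of f(x) dx
First compute the integral of 7x - 4:
F(x) = (7/2)x^2 - 4x
F(8) = 7/2 * 64 - 4 * 8 = 192
F(2) = 7/2 * 4 - 4 * 2 = 6
Integral = 192 - 6 = 186
Average = 186 / (8 - 2) = 186 / 6
= 31 = 31.00

31.00


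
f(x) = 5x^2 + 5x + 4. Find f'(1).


Differentiate term by term using power and sum rules:
f(x) = 5x^2 + 5x + 4
f'(x) = 10x + 5
Substitute x = 1:
f'(1) = 10 * 1 + 5
= 10 + 5
= 15

15


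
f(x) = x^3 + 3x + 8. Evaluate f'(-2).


Differentiate f(x) = x^3 + 3x + 8 term by term:
f'(x) = 3x^2 + 3
Substitute x = -2:
f'(-2) = 3 * (-2)^2 + 0 * (-2) + 3
= 12 + 0 + 3
= 15

15


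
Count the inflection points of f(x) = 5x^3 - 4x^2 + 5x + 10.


Inflection points occur where f''(x) = 0 and concavity changes.
f(x) = 5x^3 - 4x^2 + 5x + 10
f'(x) = 15x^2 - 8x + 5
f''(x) = 30x - 8
Set f''(x) = 0:
30x - 8 = 0
x = 8 / 30 = 4/15
Since f''(x) is linear (degree 1), it changes sign at this point.
Therefore there is exactly 1 inflection point.

1


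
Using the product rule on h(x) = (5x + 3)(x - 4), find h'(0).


Let u(x) = 5x + 3 and v(x) = x - 4
u'(x) = 5
v'(x) = 1
Product rule: h'(x) = u'(x)*v(x) + u(x)*v'(x)
= 5 * (x - 4) + (5x + 3) * 1
At x = 0:
u(0) = 5 * 0 + 3 = 3
v(0) = 1 * 0 - 4 = -4
h'(0) = 5 * (-4) + 3 * 1
= -20 + 3
= -17

-17


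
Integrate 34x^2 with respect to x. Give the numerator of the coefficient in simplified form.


Apply the power rule for integration:
integral of ax^n dx = a/(n+1) * x^(n+1) + C
integral of 34x^2 dx
= 34/3 * x^3 + C
The coefficient in lowest terms is 34/3, and its numerator is 34

34


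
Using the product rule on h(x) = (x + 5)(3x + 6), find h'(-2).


Let u(x) = x + 5 and v(x) = 3x + 6
u'(x) = 1
v'(x) = 3
Product rule: h'(x) = u'(x)*v(x) + u(x)*v'(x)
= 1 * (3x + 6) + (x + 5) * 3
At x = -2:
u(-2) = 1 * (-2) + 5 = 3
v(-2) = 3 * (-2) + 6 = 0
h'(-2) = 1 * 0 + 3 * 3
= 0 + 9
= 9

9


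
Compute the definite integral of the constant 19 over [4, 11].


The integral of a constant k over [a, b] equals k * (b - a).
integral from 4 to 11 of 19 dx
= 19 * (11 - 4)
= 19 * 7
= 133

133


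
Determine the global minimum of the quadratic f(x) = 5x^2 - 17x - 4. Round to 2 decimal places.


For a quadratic f(x) = ax^2 + bx + c with a > 0, the minimum is at the vertex.
Vertex x-coordinate: x = -b/(2a)
x = -(-17) / (2 * 5)
x = 17/10
Substitute back to find the minimum value:
f(17/10) = 5 * (17/10)^2 - 17 * (17/10) - 4
= 289/20 - 289/10 - 4
= -369/20 = -18.45

-18.45


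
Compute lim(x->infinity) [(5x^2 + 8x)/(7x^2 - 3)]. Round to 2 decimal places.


For limits at infinity with equal-degree polynomials,
we compare leading coefficients.
Numerator leading term: 5x^2
Denominator leading term: 7x^2
Divide both by x^2:
lim = (5 + 8/x) / (7 - 3/x^2)
As x -> infinity, the 1/x and 1/x^2 terms vanish:
= 5/7 ≈ 0.71

0.71


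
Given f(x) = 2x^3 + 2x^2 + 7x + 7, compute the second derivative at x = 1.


First derivative:
f'(x) = 6x^2 + 4x + 7
Second derivative:
f''(x) = 12x + 4
Substitute x = 1:
f''(1) = 12 * 1 + 4
= 12 + 4
= 16

16


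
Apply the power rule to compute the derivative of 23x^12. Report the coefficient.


We apply the power rule: d/dx [ax^n] = a*n * x^(n-1)
d/dx [23x^12]
= 23 * 12 * x^(12-1)
= 276x^11
The coefficient is 276

276


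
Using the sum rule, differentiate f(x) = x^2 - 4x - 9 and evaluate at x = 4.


Differentiate term by term using power and sum rules:
f(x) = x^2 - 4x - 9
f'(x) = 2x - 4
Substitute x = 4:
f'(4) = 2 * 4 - 4
= 8 - 4
= 4

4


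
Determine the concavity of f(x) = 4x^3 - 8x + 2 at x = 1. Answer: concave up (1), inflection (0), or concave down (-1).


Concavity is determined by the sign of f''(x).
f(x) = 4x^3 - 8x + 2
f'(x) = 12x^2 - 8
f''(x) = 24x
f''(1) = 24 * 1 + 0
= 24 + 0
= 24
Since f''(1) > 0, the function is concave up (1)

1


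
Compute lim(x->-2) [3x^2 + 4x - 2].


Since polynomials are continuous, we use direct substitution.
lim(x->-2) of 3x^2 + 4x - 2
= 3 * (-2)^2 + 4 * (-2) - 2
= 12 - 8 - 2
= 2

2


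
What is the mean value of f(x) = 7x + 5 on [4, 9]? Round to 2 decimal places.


Average value = 1/(b-a) * integral from a to b of f(x) dx
First compute the integral of 7x + 5:
F(x) = (7/2)x^2 + 5x
F(9) = 7/2 * 81 + 5 * 9 = 657/2
F(4) = 7/2 * 16 + 5 * 4 = 76
Integral = 657/2 - 76 = 505/2
Average = (505/2) / (9 - 4) = (505/2) / 5
= 101/2 = 50.50

50.50


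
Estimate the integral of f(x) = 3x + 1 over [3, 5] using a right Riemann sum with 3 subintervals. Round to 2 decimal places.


Right Riemann sum uses right endpoints of each subinterval.
Interval: [3, 5], n = 3
dx = (5 - 3) / 3 = 2/3
Right endpoints: [11/3, 13/3, 5]
f values: [12, 14, 16]
Sum = dx * (sum of f values)
= 2/3 * 42
= 28 = 28.00

28.00


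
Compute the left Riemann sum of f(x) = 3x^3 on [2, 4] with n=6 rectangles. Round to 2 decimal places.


Left Riemann sum uses left endpoints of each subinterval.
Interval: [2, 4], n = 6
dx = (4 - 2) / 6 = 1/3
Left endpoints: [2, 7/3, 8/3, 3, 10/3, 11/3]
f values: [24, 343/9, 512/9, 81, 1000/9, 1331/9]
Sum = dx * (sum of f values)
= 1/3 * 459
= 153 = 153.00

153.00


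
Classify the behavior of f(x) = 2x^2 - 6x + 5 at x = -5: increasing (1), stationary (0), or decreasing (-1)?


Compute f'(x) to determine behavior:
f'(x) = 4x - 6
f'(-5) = 4 * (-5) - 6
= -20 - 6
= -26
Since f'(-5) < 0, the function is decreasing (-1)

-1


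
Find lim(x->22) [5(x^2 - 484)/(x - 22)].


Direct substitution gives 0/0, so we factor the numerator.
Factor: 5(x^2 - 484) = 5 * (x - 22)(x + 22)
Cancel the common factor (x - 22):
5(x^2 - 484)/(x - 22) = 5 * (x + 22)
Now substitute x = 22:
= 5 * (22 + 22) = 220

220


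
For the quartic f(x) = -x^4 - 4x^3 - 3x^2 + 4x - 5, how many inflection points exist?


Inflection points occur where f''(x) = 0 and concavity changes.
f(x) = -x^4 - 4x^3 - 3x^2 + 4x - 5
f'(x) = -4x^3 - 12x^2 - 6x + 4
f''(x) = -12x^2 - 24x - 6
This is a quadratic in x. Use the discriminant to count real roots.
Discriminant = (-24)^2 - 4 * (-12) * (-6)
= 576 - 288
= 288
Since discriminant > 0, f''(x) = 0 has 2 distinct real solutions.
A quadratic with two distinct real roots changes sign at each root, so concavity changes at both.
Number of inflection points: 2

2


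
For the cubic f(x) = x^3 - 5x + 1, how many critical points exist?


Find where f'(x) = 0:
f(x) = x^3 - 5x + 1
f'(x) = 3x^2 - 5
This is a quadratic in x. Use the discriminant to count real roots.
Discriminant = (0)^2 - 4 * 3 * (-5)
= 0 - (-60)
= 60
Since discriminant > 0, f'(x) = 0 has 2 real solutions.
Number of critical points: 2

2


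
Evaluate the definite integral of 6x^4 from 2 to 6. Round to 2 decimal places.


Find the antiderivative of 6x^4:
F(x) = 6/5 * x^5
Apply the Fundamental Theorem of Calculus:
F(6) - F(2)
= 6/5 * 6^5 - 6/5 * 2^5
= 6/5 * (7776 - 32)
= 6/5 * 7744
= 46464/5 = 9292.80

9292.80


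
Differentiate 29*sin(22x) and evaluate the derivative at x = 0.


Apply the chain rule to differentiate 29*sin(22x):
d/dx [29*sin(22x)]
= 29 * cos(22x) * d/dx(22x)
= 29 * 22 * cos(22x)
= 638 * cos(22x)
Evaluate at x = 0:
= 638 * cos(0)
= 638 * 1
= 638

638


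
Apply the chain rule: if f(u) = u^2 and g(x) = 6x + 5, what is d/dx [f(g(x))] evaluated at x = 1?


Using the chain rule: (f(g(x)))' = f'(g(x)) * g'(x)
First, find g(1):
g(1) = 6 * 1 + 5 = 11
Next, f'(u) = 2u
And g'(x) = 6
So f'(g(1)) * g'(1)
= 2 * 11 * 6
= 132

132


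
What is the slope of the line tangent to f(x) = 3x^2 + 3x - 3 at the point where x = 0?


The slope of the tangent line equals f'(x) at the point.
f(x) = 3x^2 + 3x - 3
f'(x) = 6x + 3
At x = 0:
f'(0) = 6 * 0 + 3
= 0 + 3
= 3

3


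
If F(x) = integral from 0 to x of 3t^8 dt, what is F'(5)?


By the Fundamental Theorem of Calculus (Part 1):
If F(x) = integral from 0 to x of f(t) dt, then F'(x) = f(x)
Here f(t) = 3t^8
So F'(x) = 3x^8
Evaluate at x = 5:
F'(5) = 3 * 5^8
= 3 * 390625
= 1171875

1171875


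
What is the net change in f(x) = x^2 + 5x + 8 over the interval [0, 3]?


Net change = f(b) - f(a)
f(x) = x^2 + 5x + 8
Compute f(3):
f(3) = 1 * 3^2 + 5 * 3 + 8
= 9 + 15 + 8
= 32
Compute f(0):
f(0) = 1 * 0^2 + 5 * 0 + 8
= 0 + 0 + 8
= 8
Net change = 32 - 8 = 24

24


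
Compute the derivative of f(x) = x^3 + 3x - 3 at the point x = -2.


Differentiate f(x) = x^3 + 3x - 3 term by term:
f'(x) = 3x^2 + 3
Substitute x = -2:
f'(-2) = 3 * (-2)^2 + 0 * (-2) + 3
= 12 + 0 + 3
= 15

15


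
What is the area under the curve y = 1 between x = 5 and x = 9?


The area under a constant function y = 1 is a rectangle.
Width = 9 - 5 = 4
Height = 1
Area = width * height
= 4 * 1
= 4

4


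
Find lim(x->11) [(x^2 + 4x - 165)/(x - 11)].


Direct substitution gives 0/0, so we factor the numerator.
Factor: (x^2 + 4x - 165) = (x - 11)(x + 15)
Cancel the common factor (x - 11):
(x^2 + 4x - 165)/(x - 11) = (x + 15)
Now substitute x = 11:
= (11) - (-15) = 26

26


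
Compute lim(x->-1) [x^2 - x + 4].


Since polynomials are continuous, we use direct substitution.
lim(x->-1) of x^2 - x + 4
= 1 * (-1)^2 - 1 * (-1) + 4
= 1 + 1 + 4
= 6

6


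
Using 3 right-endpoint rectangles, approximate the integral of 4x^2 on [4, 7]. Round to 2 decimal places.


Right Riemann sum uses right endpoints of each subinterval.
Interval: [4, 7], n = 3
dx = (7 - 4) / 3 = 1
Right endpoints: [5, 6, 7]
f values: [100, 144, 196]
Sum = dx * (sum of f values)
= 1 * 440
= 440 = 440.00

440.00


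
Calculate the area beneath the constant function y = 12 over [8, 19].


The area under a constant function y = 12 is a rectangle.
Width = 19 - 8 = 11
Height = 12
Area = width * height
= 11 * 12
= 132

132
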